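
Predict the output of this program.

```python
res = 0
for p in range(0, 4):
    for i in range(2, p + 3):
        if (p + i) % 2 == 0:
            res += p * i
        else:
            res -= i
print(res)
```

28

p=0,i=2: even sum, res = 0+0 = 0
p=1,i=2: odd sum, res = 0-2 = -2
p=1,i=3: even sum, res = (-2)+3 = 1
p=2,i=2: even sum, res = 1+4 = 5
p=2,i=3: odd sum, res = 5-3 = 2
p=2,i=4: even sum, res = 2+8 = 10
p=3,i=2: odd sum, res = 10-2 = 8
p=3,i=3: even sum, res = 8+9 = 17
p=3,i=4: odd sum, res = 17-4 = 13
p=3,i=5: even sum, res = 13+15 = 28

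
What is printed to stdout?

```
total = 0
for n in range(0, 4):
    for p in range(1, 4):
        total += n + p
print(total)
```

42

n=0,p=1: total = 0+1 = 1
n=0,p=2: total = 1+2 = 3
n=0,p=3: total = 3+3 = 6
n=1,p=1: total = 6+2 = 8
n=1,p=2: total = 8+3 = 11
n=1,p=3: total = 11+4 = 15
n=2,p=1: total = 15+3 = 18
n=2,p=2: total = 18+4 = 22
n=2,p=3: total = 22+5 = 27
n=3,p=1: total = 27+4 = 31
n=3,p=2: total = 31+5 = 36
n=3,p=3: total = 36+6 = 42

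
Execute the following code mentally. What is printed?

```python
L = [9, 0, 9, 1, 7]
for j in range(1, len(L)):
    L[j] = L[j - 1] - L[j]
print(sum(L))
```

9

j=1: L[1] = 9-0 = 9 → [9, 9, 9, 1, 7]
j=2: L[2] = 9-9 = 0 → [9, 9, 0, 1, 7]
j=3: L[3] = 0-1 = -1 → [9, 9, 0, -1, 7]
j=4: L[4] = (-1)-7 = -8 → [9, 9, 0, -1, -8]
sum = 9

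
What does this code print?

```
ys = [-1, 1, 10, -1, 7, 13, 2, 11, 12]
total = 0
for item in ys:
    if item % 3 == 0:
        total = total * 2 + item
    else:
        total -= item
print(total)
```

item=-1: not %3==0, total = 0-(-1) = 1
item=1: not %3==0, total = 1-1 = 0
item=10: not %3==0, total = 0-10 = -10
item=-1: not %3==0, total = (-10)-(-1) = -9
item=7: not %3==0, total = (-9)-7 = -16
item=13: not %3==0, total = (-16)-13 = -29
item=2: not %3==0, total = (-29)-2 = -31
item=11: not %3==0, total = (-31)-11 = -42
item=12: %3==0, total = (-42)*2+12 = -72

-72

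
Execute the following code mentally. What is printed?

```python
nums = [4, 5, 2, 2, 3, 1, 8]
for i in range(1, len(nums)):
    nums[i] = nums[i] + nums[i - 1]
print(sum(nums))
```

95

i=1: nums[1] = 5+4 = 9 → [4, 9, 2, 2, 3, 1, 8]
i=2: nums[2] = 2+9 = 11 → [4, 9, 11, 2, 3, 1, 8]
i=3: nums[3] = 2+11 = 13 → [4, 9, 11, 13, 3, 1, 8]
i=4: nums[4] = 3+13 = 16 → [4, 9, 11, 13, 16, 1, 8]
i=5: nums[5] = 1+16 = 17 → [4, 9, 11, 13, 16, 17, 8]
i=6: nums[6] = 8+17 = 25 → [4, 9, 11, 13, 16, 17, 25]
sum = 95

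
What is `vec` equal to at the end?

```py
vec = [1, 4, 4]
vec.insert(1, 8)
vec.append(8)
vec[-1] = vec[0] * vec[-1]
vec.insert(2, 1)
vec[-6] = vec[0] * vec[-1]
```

insert 8 at 1 → [1, 8, 4, 4]
append 8 → [1, 8, 4, 4, 8]
vec[-1] = vec[0]*vec[-1] = 1*8 = 8 → [1, 8, 4, 4, 8]
insert 1 at 2 → [1, 8, 1, 4, 4, 8]
vec[-6] = vec[0]*vec[-1] = 1*8 = 8 → [8, 8, 1, 4, 4, 8]

[8, 8, 1, 4, 4, 8]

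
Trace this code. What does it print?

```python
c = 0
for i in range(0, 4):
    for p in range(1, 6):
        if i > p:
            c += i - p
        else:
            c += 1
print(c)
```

21

i=0,p=1: not 0>1, c = 0+1 = 1
i=0,p=2: not 0>2, c = 1+1 = 2
i=0,p=3: not 0>3, c = 2+1 = 3
i=0,p=4: not 0>4, c = 3+1 = 4
i=0,p=5: not 0>5, c = 4+1 = 5
i=1,p=1: not 1>1, c = 5+1 = 6
i=1,p=2: not 1>2, c = 6+1 = 7
i=1,p=3: not 1>3, c = 7+1 = 8
i=1,p=4: not 1>4, c = 8+1 = 9
i=1,p=5: not 1>5, c = 9+1 = 10
i=2,p=1: 2>1, c = 10+1 = 11
i=2,p=2: not 2>2, c = 11+1 = 12
i=2,p=3: not 2>3, c = 12+1 = 13
i=2,p=4: not 2>4, c = 13+1 = 14
i=2,p=5: not 2>5, c = 14+1 = 15
i=3,p=1: 3>1, c = 15+2 = 17
i=3,p=2: 3>2, c = 17+1 = 18
i=3,p=3: not 3>3, c = 18+1 = 19
i=3,p=4: not 3>4, c = 19+1 = 20
i=3,p=5: not 3>5, c = 20+1 = 21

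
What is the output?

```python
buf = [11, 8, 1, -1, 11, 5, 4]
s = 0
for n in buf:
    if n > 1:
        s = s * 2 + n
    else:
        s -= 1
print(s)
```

n=11: >1, s = 0*2+11 = 11
n=8: >1, s = 11*2+8 = 30
n=1: not >1, s = 30-1 = 29
n=-1: not >1, s = 29-1 = 28
n=11: >1, s = 28*2+11 = 67
n=5: >1, s = 67*2+5 = 139
n=4: >1, s = 139*2+4 = 282

282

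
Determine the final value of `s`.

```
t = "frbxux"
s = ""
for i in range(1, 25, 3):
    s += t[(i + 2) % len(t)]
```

i=1: add t[3]='x' → 'x'
i=4: add t[0]='f' → 'xf'
i=7: add t[3]='x' → 'xfx'
i=10: add t[0]='f' → 'xfxf'
i=13: add t[3]='x' → 'xfxfx'
i=16: add t[0]='f' → 'xfxfxf'
i=19: add t[3]='x' → 'xfxfxfx'
i=22: add t[0]='f' → 'xfxfxfxf'

'xfxfxfxf'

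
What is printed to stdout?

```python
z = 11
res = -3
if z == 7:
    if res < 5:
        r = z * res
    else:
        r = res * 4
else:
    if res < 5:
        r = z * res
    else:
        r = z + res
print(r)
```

-33

z=11, res=-3
z == 7 is False; res < 5 is True
→ r = z * res = -33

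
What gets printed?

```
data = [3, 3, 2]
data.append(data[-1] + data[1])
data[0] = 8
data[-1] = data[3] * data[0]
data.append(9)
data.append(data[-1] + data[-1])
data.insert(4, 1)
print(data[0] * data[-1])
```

append data[-1]+data[1] = 2+3 = 5 → [3, 3, 2, 5]
data[0] = 8 → [8, 3, 2, 5]
data[-1] = data[3]*data[0] = 5*8 = 40 → [8, 3, 2, 40]
append 9 → [8, 3, 2, 40, 9]
append data[-1]+data[-1] = 9+9 = 18 → [8, 3, 2, 40, 9, 18]
insert 1 at 4 → [8, 3, 2, 40, 1, 9, 18]
data[0]*data[-1] = 8*18 = 144

144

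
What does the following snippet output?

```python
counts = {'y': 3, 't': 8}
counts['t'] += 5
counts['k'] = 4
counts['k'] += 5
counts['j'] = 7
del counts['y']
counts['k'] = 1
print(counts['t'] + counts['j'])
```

20

counts['t'] = 8+5 = 13 → {'y': 3, 't': 13}
counts['k'] = 4 → {'y': 3, 't': 13, 'k': 4}
counts['k'] = 4+5 = 9 → {'y': 3, 't': 13, 'k': 9}
counts['j'] = 7 → {'y': 3, 't': 13, 'k': 9, 'j': 7}
del 'y' → {'t': 13, 'k': 9, 'j': 7}
counts['k'] = 1 → {'t': 13, 'k': 1, 'j': 7}
counts['t']+counts['j'] = 13+7 = 20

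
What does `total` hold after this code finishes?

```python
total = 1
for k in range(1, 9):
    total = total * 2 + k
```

k=1: total = 1*2+1 = 3
k=2: total = 3*2+2 = 8
k=3: total = 8*2+3 = 19
k=4: total = 19*2+4 = 42
k=5: total = 42*2+5 = 89
k=6: total = 89*2+6 = 184
k=7: total = 184*2+7 = 375
k=8: total = 375*2+8 = 758

758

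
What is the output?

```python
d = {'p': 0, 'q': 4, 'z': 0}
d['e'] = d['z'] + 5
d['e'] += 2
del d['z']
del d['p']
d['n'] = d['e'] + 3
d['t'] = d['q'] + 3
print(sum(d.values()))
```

28

d['e'] = d['z']+5 = 5 → {'p': 0, 'q': 4, 'z': 0, 'e': 5}
d['e'] = 5+2 = 7 → {'p': 0, 'q': 4, 'z': 0, 'e': 7}
del 'z' → {'p': 0, 'q': 4, 'e': 7}
del 'p' → {'q': 4, 'e': 7}
d['n'] = d['e']+3 = 10 → {'q': 4, 'e': 7, 'n': 10}
d['t'] = d['q']+3 = 7 → {'q': 4, 'e': 7, 'n': 10, 't': 7}
sum of values = 28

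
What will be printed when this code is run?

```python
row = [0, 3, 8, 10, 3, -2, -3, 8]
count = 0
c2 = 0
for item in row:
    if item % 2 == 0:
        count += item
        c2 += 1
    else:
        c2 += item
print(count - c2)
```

item=0: even, count = 0+0 = 0; c2=1
item=3: not even; c2=4
item=8: even, count = 0+8 = 8; c2=5
item=10: even, count = 8+10 = 18; c2=6
item=3: not even; c2=9
item=-2: even, count = 18+(-2) = 16; c2=10
item=-3: not even; c2=7
item=8: even, count = 16+8 = 24; c2=8
count-c2 = 24-8 = 16

16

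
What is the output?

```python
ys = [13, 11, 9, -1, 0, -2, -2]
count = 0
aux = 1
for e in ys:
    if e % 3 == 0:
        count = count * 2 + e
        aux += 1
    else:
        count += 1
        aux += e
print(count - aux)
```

8

e=13: not %3==0, count = 0+1 = 1; aux=14
e=11: not %3==0, count = 1+1 = 2; aux=25
e=9: %3==0, count = 2*2+9 = 13; aux=26
e=-1: not %3==0, count = 13+1 = 14; aux=25
e=0: %3==0, count = 14*2+0 = 28; aux=26
e=-2: not %3==0, count = 28+1 = 29; aux=24
e=-2: not %3==0, count = 29+1 = 30; aux=22
count-aux = 30-22 = 8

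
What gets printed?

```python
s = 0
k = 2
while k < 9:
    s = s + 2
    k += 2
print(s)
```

8

k=2: s = 0+2 = 2
k=4: s = 2+2 = 4
k=6: s = 4+2 = 6
k=8: s = 6+2 = 8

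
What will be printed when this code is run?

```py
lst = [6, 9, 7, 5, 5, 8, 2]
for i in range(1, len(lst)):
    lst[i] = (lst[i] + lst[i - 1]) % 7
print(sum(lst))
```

23

i=1: lst[1] = (9+6)%7 = 1 → [6, 1, 7, 5, 5, 8, 2]
i=2: lst[2] = (7+1)%7 = 1 → [6, 1, 1, 5, 5, 8, 2]
i=3: lst[3] = (5+1)%7 = 6 → [6, 1, 1, 6, 5, 8, 2]
i=4: lst[4] = (5+6)%7 = 4 → [6, 1, 1, 6, 4, 8, 2]
i=5: lst[5] = (8+4)%7 = 5 → [6, 1, 1, 6, 4, 5, 2]
i=6: lst[6] = (2+5)%7 = 0 → [6, 1, 1, 6, 4, 5, 0]
sum = 23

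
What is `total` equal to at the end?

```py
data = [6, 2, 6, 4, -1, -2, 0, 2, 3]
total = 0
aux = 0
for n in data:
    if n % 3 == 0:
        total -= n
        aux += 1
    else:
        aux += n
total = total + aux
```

n=6: %3==0, total = 0-6 = -6; aux=1
n=2: not %3==0; aux=3
n=6: %3==0, total = (-6)-6 = -12; aux=4
n=4: not %3==0; aux=8
n=-1: not %3==0; aux=7
n=-2: not %3==0; aux=5
n=0: %3==0, total = (-12)-0 = -12; aux=6
n=2: not %3==0; aux=8
n=3: %3==0, total = (-12)-3 = -15; aux=9
total+aux = (-15)+9 = -6

-6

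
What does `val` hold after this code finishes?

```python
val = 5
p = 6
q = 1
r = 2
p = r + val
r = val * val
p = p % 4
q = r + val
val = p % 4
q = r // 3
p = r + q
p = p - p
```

3

p = 2+5 = 7
r = 5*5 = 25
p = 7%4 = 3
q = 25+5 = 30
val = 3%4 = 3
q = 25//3 = 8
p = 25+8 = 33
p = 33-33 = 0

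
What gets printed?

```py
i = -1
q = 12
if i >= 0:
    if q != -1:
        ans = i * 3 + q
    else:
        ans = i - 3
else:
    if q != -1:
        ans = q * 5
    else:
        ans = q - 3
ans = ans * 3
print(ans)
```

i=-1, q=12
i >= 0 is False; q != -1 is True
→ ans = q * 5 = 60
ans = 60*3 = 180

180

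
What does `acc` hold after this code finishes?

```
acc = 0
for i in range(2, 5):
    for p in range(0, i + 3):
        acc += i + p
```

102

i=2,p=0: acc = 0+2 = 2
i=2,p=1: acc = 2+3 = 5
i=2,p=2: acc = 5+4 = 9
i=2,p=3: acc = 9+5 = 14
i=2,p=4: acc = 14+6 = 20
i=3,p=0: acc = 20+3 = 23
i=3,p=1: acc = 23+4 = 27
i=3,p=2: acc = 27+5 = 32
i=3,p=3: acc = 32+6 = 38
i=3,p=4: acc = 38+7 = 45
i=3,p=5: acc = 45+8 = 53
i=4,p=0: acc = 53+4 = 57
i=4,p=1: acc = 57+5 = 62
i=4,p=2: acc = 62+6 = 68
i=4,p=3: acc = 68+7 = 75
i=4,p=4: acc = 75+8 = 83
i=4,p=5: acc = 83+9 = 92
i=4,p=6: acc = 92+10 = 102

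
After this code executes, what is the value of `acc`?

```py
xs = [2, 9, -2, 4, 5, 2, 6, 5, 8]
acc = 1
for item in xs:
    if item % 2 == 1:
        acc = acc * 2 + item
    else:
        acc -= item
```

11

item=2: not odd, acc = 1-2 = -1
item=9: odd, acc = (-1)*2+9 = 7
item=-2: not odd, acc = 7-(-2) = 9
item=4: not odd, acc = 9-4 = 5
item=5: odd, acc = 5*2+5 = 15
item=2: not odd, acc = 15-2 = 13
item=6: not odd, acc = 13-6 = 7
item=5: odd, acc = 7*2+5 = 19
item=8: not odd, acc = 19-8 = 11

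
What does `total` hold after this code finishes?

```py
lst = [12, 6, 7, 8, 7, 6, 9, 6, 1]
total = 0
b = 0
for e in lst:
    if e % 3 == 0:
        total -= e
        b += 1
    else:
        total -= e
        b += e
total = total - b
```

e=12: %3==0, total = 0-12 = -12; b=1
e=6: %3==0, total = (-12)-6 = -18; b=2
e=7: not %3==0, total = (-18)-7 = -25; b=9
e=8: not %3==0, total = (-25)-8 = -33; b=17
e=7: not %3==0, total = (-33)-7 = -40; b=24
e=6: %3==0, total = (-40)-6 = -46; b=25
e=9: %3==0, total = (-46)-9 = -55; b=26
e=6: %3==0, total = (-55)-6 = -61; b=27
e=1: not %3==0, total = (-61)-1 = -62; b=28
total-b = (-62)-28 = -90

-90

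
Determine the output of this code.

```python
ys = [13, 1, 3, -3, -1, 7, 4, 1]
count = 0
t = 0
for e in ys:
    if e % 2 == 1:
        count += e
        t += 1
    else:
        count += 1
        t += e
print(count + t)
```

e=13: odd, count = 0+13 = 13; t=1
e=1: odd, count = 13+1 = 14; t=2
e=3: odd, count = 14+3 = 17; t=3
e=-3: odd, count = 17+(-3) = 14; t=4
e=-1: odd, count = 14+(-1) = 13; t=5
e=7: odd, count = 13+7 = 20; t=6
e=4: not odd, count = 20+1 = 21; t=10
e=1: odd, count = 21+1 = 22; t=11
count+t = 22+11 = 33

33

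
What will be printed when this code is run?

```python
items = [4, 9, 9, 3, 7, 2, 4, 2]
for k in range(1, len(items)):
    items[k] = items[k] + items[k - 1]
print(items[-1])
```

k=1: items[1] = 9+4 = 13 → [4, 13, 9, 3, 7, 2, 4, 2]
k=2: items[2] = 9+13 = 22 → [4, 13, 22, 3, 7, 2, 4, 2]
k=3: items[3] = 3+22 = 25 → [4, 13, 22, 25, 7, 2, 4, 2]
k=4: items[4] = 7+25 = 32 → [4, 13, 22, 25, 32, 2, 4, 2]
k=5: items[5] = 2+32 = 34 → [4, 13, 22, 25, 32, 34, 4, 2]
k=6: items[6] = 4+34 = 38 → [4, 13, 22, 25, 32, 34, 38, 2]
k=7: items[7] = 2+38 = 40 → [4, 13, 22, 25, 32, 34, 38, 40]

40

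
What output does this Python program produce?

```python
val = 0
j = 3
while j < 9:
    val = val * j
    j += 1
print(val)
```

0

j=3: val = 0*3 = 0
j=4: val = 0*4 = 0
j=5: val = 0*5 = 0
j=6: val = 0*6 = 0
j=7: val = 0*7 = 0
j=8: val = 0*8 = 0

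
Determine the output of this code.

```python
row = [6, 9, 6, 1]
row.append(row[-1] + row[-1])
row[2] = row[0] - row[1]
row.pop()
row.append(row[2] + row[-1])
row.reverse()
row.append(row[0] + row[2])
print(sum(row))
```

append row[-1]+row[-1] = 1+1 = 2 → [6, 9, 6, 1, 2]
row[2] = row[0]-row[1] = 6-9 = -3 → [6, 9, -3, 1, 2]
pop() removes 2 → [6, 9, -3, 1]
append row[2]+row[-1] = (-3)+1 = -2 → [6, 9, -3, 1, -2]
reverse → [-2, 1, -3, 9, 6]
append row[0]+row[2] = (-2)+(-3) = -5 → [-2, 1, -3, 9, 6, -5]
sum = 6

6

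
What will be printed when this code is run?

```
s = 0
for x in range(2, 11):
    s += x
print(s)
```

54

x=2: s = 0+2 = 2
x=3: s = 2+3 = 5
x=4: s = 5+4 = 9
x=5: s = 9+5 = 14
x=6: s = 14+6 = 20
x=7: s = 20+7 = 27
x=8: s = 27+8 = 35
x=9: s = 35+9 = 44
x=10: s = 44+10 = 54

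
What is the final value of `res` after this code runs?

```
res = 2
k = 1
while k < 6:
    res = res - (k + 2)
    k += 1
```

-23

k=1: res = 2-3 = -1
k=2: res = (-1)-4 = -5
k=3: res = (-5)-5 = -10
k=4: res = (-10)-6 = -16
k=5: res = (-16)-7 = -23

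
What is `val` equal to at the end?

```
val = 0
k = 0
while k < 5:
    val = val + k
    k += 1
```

10

k=0: val = 0+0 = 0
k=1: val = 0+1 = 1
k=2: val = 1+2 = 3
k=3: val = 3+3 = 6
k=4: val = 6+4 = 10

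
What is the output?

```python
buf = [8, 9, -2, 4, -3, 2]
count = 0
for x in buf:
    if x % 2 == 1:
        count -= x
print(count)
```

-6

x=8: not odd
x=9: odd, count = 0-9 = -9
x=-2: not odd
x=4: not odd
x=-3: odd, count = (-9)-(-3) = -6
x=2: not odd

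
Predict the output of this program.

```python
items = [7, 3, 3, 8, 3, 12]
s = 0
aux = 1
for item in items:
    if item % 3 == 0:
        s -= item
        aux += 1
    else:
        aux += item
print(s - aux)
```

-41

item=7: not %3==0; aux=8
item=3: %3==0, s = 0-3 = -3; aux=9
item=3: %3==0, s = (-3)-3 = -6; aux=10
item=8: not %3==0; aux=18
item=3: %3==0, s = (-6)-3 = -9; aux=19
item=12: %3==0, s = (-9)-12 = -21; aux=20
s-aux = (-21)-20 = -41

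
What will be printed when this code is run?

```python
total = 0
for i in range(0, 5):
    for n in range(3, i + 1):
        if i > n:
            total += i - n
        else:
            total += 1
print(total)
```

i=3,n=3: not 3>3, total = 0+1 = 1
i=4,n=3: 4>3, total = 1+1 = 2
i=4,n=4: not 4>4, total = 2+1 = 3

3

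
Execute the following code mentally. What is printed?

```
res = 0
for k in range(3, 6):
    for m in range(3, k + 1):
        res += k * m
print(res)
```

k=3,m=3: res = 0+9 = 9
k=4,m=3: res = 9+12 = 21
k=4,m=4: res = 21+16 = 37
k=5,m=3: res = 37+15 = 52
k=5,m=4: res = 52+20 = 72
k=5,m=5: res = 72+25 = 97

97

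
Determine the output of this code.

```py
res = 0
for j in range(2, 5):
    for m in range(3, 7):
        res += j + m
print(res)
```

90

j=2,m=3: res = 0+5 = 5
j=2,m=4: res = 5+6 = 11
j=2,m=5: res = 11+7 = 18
j=2,m=6: res = 18+8 = 26
j=3,m=3: res = 26+6 = 32
j=3,m=4: res = 32+7 = 39
j=3,m=5: res = 39+8 = 47
j=3,m=6: res = 47+9 = 56
j=4,m=3: res = 56+7 = 63
j=4,m=4: res = 63+8 = 71
j=4,m=5: res = 71+9 = 80
j=4,m=6: res = 80+10 = 90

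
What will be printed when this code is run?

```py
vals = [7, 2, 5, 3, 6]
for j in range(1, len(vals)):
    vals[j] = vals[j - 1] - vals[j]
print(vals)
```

j=1: vals[1] = 7-2 = 5 → [7, 5, 5, 3, 6]
j=2: vals[2] = 5-5 = 0 → [7, 5, 0, 3, 6]
j=3: vals[3] = 0-3 = -3 → [7, 5, 0, -3, 6]
j=4: vals[4] = (-3)-6 = -9 → [7, 5, 0, -3, -9]

[7, 5, 0, -3, -9]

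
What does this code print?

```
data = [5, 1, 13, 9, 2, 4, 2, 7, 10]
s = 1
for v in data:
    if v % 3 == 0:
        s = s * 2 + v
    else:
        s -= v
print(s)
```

-52

v=5: not %3==0, s = 1-5 = -4
v=1: not %3==0, s = (-4)-1 = -5
v=13: not %3==0, s = (-5)-13 = -18
v=9: %3==0, s = (-18)*2+9 = -27
v=2: not %3==0, s = (-27)-2 = -29
v=4: not %3==0, s = (-29)-4 = -33
v=2: not %3==0, s = (-33)-2 = -35
v=7: not %3==0, s = (-35)-7 = -42
v=10: not %3==0, s = (-42)-10 = -52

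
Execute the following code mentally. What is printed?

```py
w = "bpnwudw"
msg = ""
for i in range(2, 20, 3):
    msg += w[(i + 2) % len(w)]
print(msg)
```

ubwwnd

i=2: add w[4]='u' → 'u'
i=5: add w[0]='b' → 'ub'
i=8: add w[3]='w' → 'ubw'
i=11: add w[6]='w' → 'ubww'
i=14: add w[2]='n' → 'ubwwn'
i=17: add w[5]='d' → 'ubwwnd'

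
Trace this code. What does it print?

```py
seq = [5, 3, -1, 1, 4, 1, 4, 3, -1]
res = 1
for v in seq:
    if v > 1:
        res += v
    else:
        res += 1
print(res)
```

24

v=5: >1, res = 1+5 = 6
v=3: >1, res = 6+3 = 9
v=-1: not >1, res = 9+1 = 10
v=1: not >1, res = 10+1 = 11
v=4: >1, res = 11+4 = 15
v=1: not >1, res = 15+1 = 16
v=4: >1, res = 16+4 = 20
v=3: >1, res = 20+3 = 23
v=-1: not >1, res = 23+1 = 24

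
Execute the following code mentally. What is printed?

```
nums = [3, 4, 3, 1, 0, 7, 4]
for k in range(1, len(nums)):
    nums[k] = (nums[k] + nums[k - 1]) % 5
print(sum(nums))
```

12

k=1: nums[1] = (4+3)%5 = 2 → [3, 2, 3, 1, 0, 7, 4]
k=2: nums[2] = (3+2)%5 = 0 → [3, 2, 0, 1, 0, 7, 4]
k=3: nums[3] = (1+0)%5 = 1 → [3, 2, 0, 1, 0, 7, 4]
k=4: nums[4] = (0+1)%5 = 1 → [3, 2, 0, 1, 1, 7, 4]
k=5: nums[5] = (7+1)%5 = 3 → [3, 2, 0, 1, 1, 3, 4]
k=6: nums[6] = (4+3)%5 = 2 → [3, 2, 0, 1, 1, 3, 2]
sum = 12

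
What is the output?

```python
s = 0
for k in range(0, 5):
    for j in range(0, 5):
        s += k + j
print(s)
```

100

k=0,j=0: s = 0+0 = 0
k=0,j=1: s = 0+1 = 1
k=0,j=2: s = 1+2 = 3
k=0,j=3: s = 3+3 = 6
k=0,j=4: s = 6+4 = 10
k=1,j=0: s = 10+1 = 11
k=1,j=1: s = 11+2 = 13
k=1,j=2: s = 13+3 = 16
k=1,j=3: s = 16+4 = 20
k=1,j=4: s = 20+5 = 25
k=2,j=0: s = 25+2 = 27
k=2,j=1: s = 27+3 = 30
k=2,j=2: s = 30+4 = 34
k=2,j=3: s = 34+5 = 39
k=2,j=4: s = 39+6 = 45
k=3,j=0: s = 45+3 = 48
k=3,j=1: s = 48+4 = 52
k=3,j=2: s = 52+5 = 57
k=3,j=3: s = 57+6 = 63
k=3,j=4: s = 63+7 = 70
k=4,j=0: s = 70+4 = 74
k=4,j=1: s = 74+5 = 79
k=4,j=2: s = 79+6 = 85
k=4,j=3: s = 85+7 = 92
k=4,j=4: s = 92+8 = 100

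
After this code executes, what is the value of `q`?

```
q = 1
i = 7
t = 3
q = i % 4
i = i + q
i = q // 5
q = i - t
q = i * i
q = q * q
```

q = 7%4 = 3
i = 7+3 = 10
i = 3//5 = 0
q = 0-3 = -3
q = 0*0 = 0
q = 0*0 = 0

0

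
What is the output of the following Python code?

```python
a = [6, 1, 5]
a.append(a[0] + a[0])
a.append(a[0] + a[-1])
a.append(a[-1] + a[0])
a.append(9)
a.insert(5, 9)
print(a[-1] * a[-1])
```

81

append a[0]+a[0] = 6+6 = 12 → [6, 1, 5, 12]
append a[0]+a[-1] = 6+12 = 18 → [6, 1, 5, 12, 18]
append a[-1]+a[0] = 18+6 = 24 → [6, 1, 5, 12, 18, 24]
append 9 → [6, 1, 5, 12, 18, 24, 9]
insert 9 at 5 → [6, 1, 5, 12, 18, 9, 24, 9]
a[-1]*a[-1] = 9*9 = 81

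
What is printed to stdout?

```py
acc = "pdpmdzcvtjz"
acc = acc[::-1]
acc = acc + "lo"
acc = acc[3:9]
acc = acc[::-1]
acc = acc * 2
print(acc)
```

reverse → 'zjtvczdmpdp'
+ 'lo' → 'zjtvczdmpdplo'
slice [3:9] → 'vczdmp'
reverse → 'pmdzcv'
repeat ×2 → 'pmdzcvpmdzcv'

pmdzcvpmdzcv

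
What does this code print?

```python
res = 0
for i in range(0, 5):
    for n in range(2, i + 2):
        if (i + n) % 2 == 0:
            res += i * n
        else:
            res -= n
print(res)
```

i=1,n=2: odd sum, res = 0-2 = -2
i=2,n=2: even sum, res = (-2)+4 = 2
i=2,n=3: odd sum, res = 2-3 = -1
i=3,n=2: odd sum, res = (-1)-2 = -3
i=3,n=3: even sum, res = (-3)+9 = 6
i=3,n=4: odd sum, res = 6-4 = 2
i=4,n=2: even sum, res = 2+8 = 10
i=4,n=3: odd sum, res = 10-3 = 7
i=4,n=4: even sum, res = 7+16 = 23
i=4,n=5: odd sum, res = 23-5 = 18

18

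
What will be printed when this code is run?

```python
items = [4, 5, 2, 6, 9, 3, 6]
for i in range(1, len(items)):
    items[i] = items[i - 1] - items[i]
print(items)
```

i=1: items[1] = 4-5 = -1 → [4, -1, 2, 6, 9, 3, 6]
i=2: items[2] = (-1)-2 = -3 → [4, -1, -3, 6, 9, 3, 6]
i=3: items[3] = (-3)-6 = -9 → [4, -1, -3, -9, 9, 3, 6]
i=4: items[4] = (-9)-9 = -18 → [4, -1, -3, -9, -18, 3, 6]
i=5: items[5] = (-18)-3 = -21 → [4, -1, -3, -9, -18, -21, 6]
i=6: items[6] = (-21)-6 = -27 → [4, -1, -3, -9, -18, -21, -27]

[4, -1, -3, -9, -18, -21, -27]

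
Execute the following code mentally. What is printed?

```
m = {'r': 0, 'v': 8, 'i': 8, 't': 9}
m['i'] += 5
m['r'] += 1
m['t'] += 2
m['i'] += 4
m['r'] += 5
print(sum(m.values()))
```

42

m['i'] = 8+5 = 13 → {'r': 0, 'v': 8, 'i': 13, 't': 9}
m['r'] = 0+1 = 1 → {'r': 1, 'v': 8, 'i': 13, 't': 9}
m['t'] = 9+2 = 11 → {'r': 1, 'v': 8, 'i': 13, 't': 11}
m['i'] = 13+4 = 17 → {'r': 1, 'v': 8, 'i': 17, 't': 11}
m['r'] = 1+5 = 6 → {'r': 6, 'v': 8, 'i': 17, 't': 11}
sum of values = 42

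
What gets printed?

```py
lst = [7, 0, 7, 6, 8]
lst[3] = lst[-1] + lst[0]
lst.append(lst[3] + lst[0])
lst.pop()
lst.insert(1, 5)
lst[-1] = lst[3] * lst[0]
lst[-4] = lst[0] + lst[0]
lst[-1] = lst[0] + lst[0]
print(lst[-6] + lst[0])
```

lst[3] = lst[-1]+lst[0] = 8+7 = 15 → [7, 0, 7, 15, 8]
append lst[3]+lst[0] = 15+7 = 22 → [7, 0, 7, 15, 8, 22]
pop() removes 22 → [7, 0, 7, 15, 8]
insert 5 at 1 → [7, 5, 0, 7, 15, 8]
lst[-1] = lst[3]*lst[0] = 7*7 = 49 → [7, 5, 0, 7, 15, 49]
lst[-4] = lst[0]+lst[0] = 7+7 = 14 → [7, 5, 14, 7, 15, 49]
lst[-1] = lst[0]+lst[0] = 7+7 = 14 → [7, 5, 14, 7, 15, 14]
lst[-6]+lst[0] = 7+7 = 14

14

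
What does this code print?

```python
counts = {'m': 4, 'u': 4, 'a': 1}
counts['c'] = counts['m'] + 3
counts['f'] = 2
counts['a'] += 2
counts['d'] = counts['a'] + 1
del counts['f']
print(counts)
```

{'m': 4, 'u': 4, 'a': 3, 'c': 7, 'd': 4}

counts['c'] = counts['m']+3 = 7 → {'m': 4, 'u': 4, 'a': 1, 'c': 7}
counts['f'] = 2 → {'m': 4, 'u': 4, 'a': 1, 'c': 7, 'f': 2}
counts['a'] = 1+2 = 3 → {'m': 4, 'u': 4, 'a': 3, 'c': 7, 'f': 2}
counts['d'] = counts['a']+1 = 4 → {'m': 4, 'u': 4, 'a': 3, 'c': 7, 'f': 2, 'd': 4}
del 'f' → {'m': 4, 'u': 4, 'a': 3, 'c': 7, 'd': 4}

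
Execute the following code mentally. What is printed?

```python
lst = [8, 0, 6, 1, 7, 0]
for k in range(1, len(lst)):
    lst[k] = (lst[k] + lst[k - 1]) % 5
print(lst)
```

k=1: lst[1] = (0+8)%5 = 3 → [8, 3, 6, 1, 7, 0]
k=2: lst[2] = (6+3)%5 = 4 → [8, 3, 4, 1, 7, 0]
k=3: lst[3] = (1+4)%5 = 0 → [8, 3, 4, 0, 7, 0]
k=4: lst[4] = (7+0)%5 = 2 → [8, 3, 4, 0, 2, 0]
k=5: lst[5] = (0+2)%5 = 2 → [8, 3, 4, 0, 2, 2]

[8, 3, 4, 0, 2, 2]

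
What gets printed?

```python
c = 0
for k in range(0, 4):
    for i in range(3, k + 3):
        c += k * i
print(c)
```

53

k=1,i=3: c = 0+3 = 3
k=2,i=3: c = 3+6 = 9
k=2,i=4: c = 9+8 = 17
k=3,i=3: c = 17+9 = 26
k=3,i=4: c = 26+12 = 38
k=3,i=5: c = 38+15 = 53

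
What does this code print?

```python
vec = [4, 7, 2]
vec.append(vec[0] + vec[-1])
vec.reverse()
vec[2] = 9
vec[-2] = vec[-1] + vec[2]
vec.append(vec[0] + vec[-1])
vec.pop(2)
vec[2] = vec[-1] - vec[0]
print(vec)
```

append vec[0]+vec[-1] = 4+2 = 6 → [4, 7, 2, 6]
reverse → [6, 2, 7, 4]
vec[2] = 9 → [6, 2, 9, 4]
vec[-2] = vec[-1]+vec[2] = 4+9 = 13 → [6, 2, 13, 4]
append vec[0]+vec[-1] = 6+4 = 10 → [6, 2, 13, 4, 10]
pop(2) removes 13 → [6, 2, 4, 10]
vec[2] = vec[-1]-vec[0] = 10-6 = 4 → [6, 2, 4, 10]

[6, 2, 4, 10]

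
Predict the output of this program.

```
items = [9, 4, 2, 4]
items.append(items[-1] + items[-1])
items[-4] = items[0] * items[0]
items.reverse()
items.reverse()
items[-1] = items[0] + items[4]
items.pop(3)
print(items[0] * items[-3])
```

append items[-1]+items[-1] = 4+4 = 8 → [9, 4, 2, 4, 8]
items[-4] = items[0]*items[0] = 9*9 = 81 → [9, 81, 2, 4, 8]
reverse → [8, 4, 2, 81, 9]
reverse → [9, 81, 2, 4, 8]
items[-1] = items[0]+items[4] = 9+8 = 17 → [9, 81, 2, 4, 17]
pop(3) removes 4 → [9, 81, 2, 17]
items[0]*items[-3] = 9*81 = 729

729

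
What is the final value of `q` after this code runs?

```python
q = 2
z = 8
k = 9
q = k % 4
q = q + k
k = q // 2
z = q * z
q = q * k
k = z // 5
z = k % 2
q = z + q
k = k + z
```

50

q = 9%4 = 1
q = 1+9 = 10
k = 10//2 = 5
z = 10*8 = 80
q = 10*5 = 50
k = 80//5 = 16
z = 16%2 = 0
q = 0+50 = 50
k = 16+0 = 16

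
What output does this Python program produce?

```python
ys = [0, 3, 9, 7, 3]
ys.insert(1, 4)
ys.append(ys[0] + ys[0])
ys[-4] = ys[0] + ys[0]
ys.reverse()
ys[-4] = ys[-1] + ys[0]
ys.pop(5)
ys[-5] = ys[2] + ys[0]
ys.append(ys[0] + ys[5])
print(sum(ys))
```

17

insert 4 at 1 → [0, 4, 3, 9, 7, 3]
append ys[0]+ys[0] = 0+0 = 0 → [0, 4, 3, 9, 7, 3, 0]
ys[-4] = ys[0]+ys[0] = 0+0 = 0 → [0, 4, 3, 0, 7, 3, 0]
reverse → [0, 3, 7, 0, 3, 4, 0]
ys[-4] = ys[-1]+ys[0] = 0+0 = 0 → [0, 3, 7, 0, 3, 4, 0]
pop(5) removes 4 → [0, 3, 7, 0, 3, 0]
ys[-5] = ys[2]+ys[0] = 7+0 = 7 → [0, 7, 7, 0, 3, 0]
append ys[0]+ys[5] = 0+0 = 0 → [0, 7, 7, 0, 3, 0, 0]
sum = 17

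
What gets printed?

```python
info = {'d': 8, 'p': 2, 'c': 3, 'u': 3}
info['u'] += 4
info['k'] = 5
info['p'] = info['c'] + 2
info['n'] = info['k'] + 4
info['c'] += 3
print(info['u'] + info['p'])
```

info['u'] = 3+4 = 7 → {'d': 8, 'p': 2, 'c': 3, 'u': 7}
info['k'] = 5 → {'d': 8, 'p': 2, 'c': 3, 'u': 7, 'k': 5}
info['p'] = info['c']+2 = 5 → {'d': 8, 'p': 5, 'c': 3, 'u': 7, 'k': 5}
info['n'] = info['k']+4 = 9 → {'d': 8, 'p': 5, 'c': 3, 'u': 7, 'k': 5, 'n': 9}
info['c'] = 3+3 = 6 → {'d': 8, 'p': 5, 'c': 6, 'u': 7, 'k': 5, 'n': 9}
info['u']+info['p'] = 7+5 = 12

12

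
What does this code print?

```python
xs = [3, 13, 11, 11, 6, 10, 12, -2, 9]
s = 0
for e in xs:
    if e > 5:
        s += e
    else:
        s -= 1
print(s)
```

e=3: not >5, s = 0-1 = -1
e=13: >5, s = (-1)+13 = 12
e=11: >5, s = 12+11 = 23
e=11: >5, s = 23+11 = 34
e=6: >5, s = 34+6 = 40
e=10: >5, s = 40+10 = 50
e=12: >5, s = 50+12 = 62
e=-2: not >5, s = 62-1 = 61
e=9: >5, s = 61+9 = 70

70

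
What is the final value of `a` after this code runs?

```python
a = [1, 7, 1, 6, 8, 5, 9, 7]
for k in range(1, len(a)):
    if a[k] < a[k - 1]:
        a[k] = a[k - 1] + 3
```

k=1: 7>=1, unchanged → [1, 7, 1, 6, 8, 5, 9, 7]
k=2: 1<7, a[2] = 7+3 = 10 → [1, 7, 10, 6, 8, 5, 9, 7]
k=3: 6<10, a[3] = 10+3 = 13 → [1, 7, 10, 13, 8, 5, 9, 7]
k=4: 8<13, a[4] = 13+3 = 16 → [1, 7, 10, 13, 16, 5, 9, 7]
k=5: 5<16, a[5] = 16+3 = 19 → [1, 7, 10, 13, 16, 19, 9, 7]
k=6: 9<19, a[6] = 19+3 = 22 → [1, 7, 10, 13, 16, 19, 22, 7]
k=7: 7<22, a[7] = 22+3 = 25 → [1, 7, 10, 13, 16, 19, 22, 25]

[1, 7, 10, 13, 16, 19, 22, 25]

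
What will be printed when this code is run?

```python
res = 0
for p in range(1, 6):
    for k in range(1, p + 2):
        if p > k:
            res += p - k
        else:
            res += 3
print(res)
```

50

p=1,k=1: not 1>1, res = 0+3 = 3
p=1,k=2: not 1>2, res = 3+3 = 6
p=2,k=1: 2>1, res = 6+1 = 7
p=2,k=2: not 2>2, res = 7+3 = 10
p=2,k=3: not 2>3, res = 10+3 = 13
p=3,k=1: 3>1, res = 13+2 = 15
p=3,k=2: 3>2, res = 15+1 = 16
p=3,k=3: not 3>3, res = 16+3 = 19
p=3,k=4: not 3>4, res = 19+3 = 22
p=4,k=1: 4>1, res = 22+3 = 25
p=4,k=2: 4>2, res = 25+2 = 27
p=4,k=3: 4>3, res = 27+1 = 28
p=4,k=4: not 4>4, res = 28+3 = 31
p=4,k=5: not 4>5, res = 31+3 = 34
p=5,k=1: 5>1, res = 34+4 = 38
p=5,k=2: 5>2, res = 38+3 = 41
p=5,k=3: 5>3, res = 41+2 = 43
p=5,k=4: 5>4, res = 43+1 = 44
p=5,k=5: not 5>5, res = 44+3 = 47
p=5,k=6: not 5>6, res = 47+3 = 50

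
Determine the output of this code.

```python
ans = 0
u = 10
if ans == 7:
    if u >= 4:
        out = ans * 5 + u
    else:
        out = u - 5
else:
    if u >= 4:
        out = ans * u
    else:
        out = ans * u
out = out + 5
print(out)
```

5

ans=0, u=10
ans == 7 is False; u >= 4 is True
→ out = ans * u = 0
out = 0+5 = 5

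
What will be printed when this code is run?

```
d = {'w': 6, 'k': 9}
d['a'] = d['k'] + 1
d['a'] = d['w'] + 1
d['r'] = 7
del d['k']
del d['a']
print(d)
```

d['a'] = d['k']+1 = 10 → {'w': 6, 'k': 9, 'a': 10}
d['a'] = d['w']+1 = 7 → {'w': 6, 'k': 9, 'a': 7}
d['r'] = 7 → {'w': 6, 'k': 9, 'a': 7, 'r': 7}
del 'k' → {'w': 6, 'a': 7, 'r': 7}
del 'a' → {'w': 6, 'r': 7}

{'w': 6, 'r': 7}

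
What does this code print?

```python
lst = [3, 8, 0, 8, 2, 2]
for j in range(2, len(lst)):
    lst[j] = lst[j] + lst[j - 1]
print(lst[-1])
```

20

j=2: lst[2] = 0+8 = 8 → [3, 8, 8, 8, 2, 2]
j=3: lst[3] = 8+8 = 16 → [3, 8, 8, 16, 2, 2]
j=4: lst[4] = 2+16 = 18 → [3, 8, 8, 16, 18, 2]
j=5: lst[5] = 2+18 = 20 → [3, 8, 8, 16, 18, 20]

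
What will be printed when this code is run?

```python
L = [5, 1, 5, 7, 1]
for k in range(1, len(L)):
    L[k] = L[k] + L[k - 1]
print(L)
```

k=1: L[1] = 1+5 = 6 → [5, 6, 5, 7, 1]
k=2: L[2] = 5+6 = 11 → [5, 6, 11, 7, 1]
k=3: L[3] = 7+11 = 18 → [5, 6, 11, 18, 1]
k=4: L[4] = 1+18 = 19 → [5, 6, 11, 18, 19]

[5, 6, 11, 18, 19]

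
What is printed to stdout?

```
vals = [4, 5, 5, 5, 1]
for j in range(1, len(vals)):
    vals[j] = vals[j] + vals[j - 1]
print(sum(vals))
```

66

j=1: vals[1] = 5+4 = 9 → [4, 9, 5, 5, 1]
j=2: vals[2] = 5+9 = 14 → [4, 9, 14, 5, 1]
j=3: vals[3] = 5+14 = 19 → [4, 9, 14, 19, 1]
j=4: vals[4] = 1+19 = 20 → [4, 9, 14, 19, 20]
sum = 66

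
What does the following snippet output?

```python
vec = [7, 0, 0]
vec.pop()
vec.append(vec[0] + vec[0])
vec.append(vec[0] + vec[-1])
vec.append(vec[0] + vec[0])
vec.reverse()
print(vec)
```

pop() removes 0 → [7, 0]
append vec[0]+vec[0] = 7+7 = 14 → [7, 0, 14]
append vec[0]+vec[-1] = 7+14 = 21 → [7, 0, 14, 21]
append vec[0]+vec[0] = 7+7 = 14 → [7, 0, 14, 21, 14]
reverse → [14, 21, 14, 0, 7]

[14, 21, 14, 0, 7]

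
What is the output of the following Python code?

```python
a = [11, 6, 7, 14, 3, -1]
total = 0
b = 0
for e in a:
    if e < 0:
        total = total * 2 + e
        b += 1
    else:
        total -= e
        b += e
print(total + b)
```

e=11: not <0, total = 0-11 = -11; b=11
e=6: not <0, total = (-11)-6 = -17; b=17
e=7: not <0, total = (-17)-7 = -24; b=24
e=14: not <0, total = (-24)-14 = -38; b=38
e=3: not <0, total = (-38)-3 = -41; b=41
e=-1: <0, total = (-41)*2+(-1) = -83; b=42
total+b = (-83)+42 = -41

-41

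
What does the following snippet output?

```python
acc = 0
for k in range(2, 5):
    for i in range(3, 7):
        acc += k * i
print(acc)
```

k=2,i=3: acc = 0+6 = 6
k=2,i=4: acc = 6+8 = 14
k=2,i=5: acc = 14+10 = 24
k=2,i=6: acc = 24+12 = 36
k=3,i=3: acc = 36+9 = 45
k=3,i=4: acc = 45+12 = 57
k=3,i=5: acc = 57+15 = 72
k=3,i=6: acc = 72+18 = 90
k=4,i=3: acc = 90+12 = 102
k=4,i=4: acc = 102+16 = 118
k=4,i=5: acc = 118+20 = 138
k=4,i=6: acc = 138+24 = 162

162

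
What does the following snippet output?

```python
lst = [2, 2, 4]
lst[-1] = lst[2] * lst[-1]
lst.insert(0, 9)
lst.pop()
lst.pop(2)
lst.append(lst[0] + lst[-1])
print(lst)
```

lst[-1] = lst[2]*lst[-1] = 4*4 = 16 → [2, 2, 16]
insert 9 at 0 → [9, 2, 2, 16]
pop() removes 16 → [9, 2, 2]
pop(2) removes 2 → [9, 2]
append lst[0]+lst[-1] = 9+2 = 11 → [9, 2, 11]

[9, 2, 11]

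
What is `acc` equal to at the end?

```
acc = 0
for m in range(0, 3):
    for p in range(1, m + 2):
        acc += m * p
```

m=0,p=1: acc = 0+0 = 0
m=1,p=1: acc = 0+1 = 1
m=1,p=2: acc = 1+2 = 3
m=2,p=1: acc = 3+2 = 5
m=2,p=2: acc = 5+4 = 9
m=2,p=3: acc = 9+6 = 15

15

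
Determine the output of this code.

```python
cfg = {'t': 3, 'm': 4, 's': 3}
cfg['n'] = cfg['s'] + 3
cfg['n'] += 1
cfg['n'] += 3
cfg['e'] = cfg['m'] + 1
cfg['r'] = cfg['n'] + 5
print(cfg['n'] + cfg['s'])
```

13

cfg['n'] = cfg['s']+3 = 6 → {'t': 3, 'm': 4, 's': 3, 'n': 6}
cfg['n'] = 6+1 = 7 → {'t': 3, 'm': 4, 's': 3, 'n': 7}
cfg['n'] = 7+3 = 10 → {'t': 3, 'm': 4, 's': 3, 'n': 10}
cfg['e'] = cfg['m']+1 = 5 → {'t': 3, 'm': 4, 's': 3, 'n': 10, 'e': 5}
cfg['r'] = cfg['n']+5 = 15 → {'t': 3, 'm': 4, 's': 3, 'n': 10, 'e': 5, 'r': 15}
cfg['n']+cfg['s'] = 10+3 = 13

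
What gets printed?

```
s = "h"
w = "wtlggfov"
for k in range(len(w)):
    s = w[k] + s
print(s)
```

k=0: prepend 'w' → 'wh'
k=1: prepend 't' → 'twh'
k=2: prepend 'l' → 'ltwh'
k=3: prepend 'g' → 'gltwh'
k=4: prepend 'g' → 'ggltwh'
k=5: prepend 'f' → 'fggltwh'
k=6: prepend 'o' → 'ofggltwh'
k=7: prepend 'v' → 'vofggltwh'

vofggltwh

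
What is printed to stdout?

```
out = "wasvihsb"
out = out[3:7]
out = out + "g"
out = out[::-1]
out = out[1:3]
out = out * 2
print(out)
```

slice [3:7] → 'vihs'
+ 'g' → 'vihsg'
reverse → 'gshiv'
slice [1:3] → 'sh'
repeat ×2 → 'shsh'

shsh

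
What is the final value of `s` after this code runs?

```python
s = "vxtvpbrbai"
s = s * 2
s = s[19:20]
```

'i'

repeat ×2 → 'vxtvpbrbaivxtvpbrbai'
slice [19:20] → 'i'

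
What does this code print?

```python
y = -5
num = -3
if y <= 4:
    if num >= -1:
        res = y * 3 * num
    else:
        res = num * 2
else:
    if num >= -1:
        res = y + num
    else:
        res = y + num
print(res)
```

y=-5, num=-3
y <= 4 is True; num >= -1 is False
→ res = num * 2 = -6

-6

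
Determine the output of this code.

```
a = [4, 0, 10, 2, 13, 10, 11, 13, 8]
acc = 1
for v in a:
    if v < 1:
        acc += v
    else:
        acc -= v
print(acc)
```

-70

v=4: not <1, acc = 1-4 = -3
v=0: <1, acc = (-3)+0 = -3
v=10: not <1, acc = (-3)-10 = -13
v=2: not <1, acc = (-13)-2 = -15
v=13: not <1, acc = (-15)-13 = -28
v=10: not <1, acc = (-28)-10 = -38
v=11: not <1, acc = (-38)-11 = -49
v=13: not <1, acc = (-49)-13 = -62
v=8: not <1, acc = (-62)-8 = -70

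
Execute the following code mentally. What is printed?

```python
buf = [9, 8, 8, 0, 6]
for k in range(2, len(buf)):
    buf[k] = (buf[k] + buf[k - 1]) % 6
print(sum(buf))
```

k=2: buf[2] = (8+8)%6 = 4 → [9, 8, 4, 0, 6]
k=3: buf[3] = (0+4)%6 = 4 → [9, 8, 4, 4, 6]
k=4: buf[4] = (6+4)%6 = 4 → [9, 8, 4, 4, 4]
sum = 29

29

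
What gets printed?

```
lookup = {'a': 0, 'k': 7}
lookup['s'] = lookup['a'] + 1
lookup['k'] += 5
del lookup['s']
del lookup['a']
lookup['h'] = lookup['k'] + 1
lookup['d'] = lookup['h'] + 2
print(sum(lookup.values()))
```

40

lookup['s'] = lookup['a']+1 = 1 → {'a': 0, 'k': 7, 's': 1}
lookup['k'] = 7+5 = 12 → {'a': 0, 'k': 12, 's': 1}
del 's' → {'a': 0, 'k': 12}
del 'a' → {'k': 12}
lookup['h'] = lookup['k']+1 = 13 → {'k': 12, 'h': 13}
lookup['d'] = lookup['h']+2 = 15 → {'k': 12, 'h': 13, 'd': 15}
sum of values = 40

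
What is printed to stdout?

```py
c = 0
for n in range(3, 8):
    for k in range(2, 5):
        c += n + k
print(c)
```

120

n=3,k=2: c = 0+5 = 5
n=3,k=3: c = 5+6 = 11
n=3,k=4: c = 11+7 = 18
n=4,k=2: c = 18+6 = 24
n=4,k=3: c = 24+7 = 31
n=4,k=4: c = 31+8 = 39
n=5,k=2: c = 39+7 = 46
n=5,k=3: c = 46+8 = 54
n=5,k=4: c = 54+9 = 63
n=6,k=2: c = 63+8 = 71
n=6,k=3: c = 71+9 = 80
n=6,k=4: c = 80+10 = 90
n=7,k=2: c = 90+9 = 99
n=7,k=3: c = 99+10 = 109
n=7,k=4: c = 109+11 = 120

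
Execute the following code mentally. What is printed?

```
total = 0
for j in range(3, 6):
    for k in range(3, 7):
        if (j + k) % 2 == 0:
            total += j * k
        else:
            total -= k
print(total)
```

76

j=3,k=3: even sum, total = 0+9 = 9
j=3,k=4: odd sum, total = 9-4 = 5
j=3,k=5: even sum, total = 5+15 = 20
j=3,k=6: odd sum, total = 20-6 = 14
j=4,k=3: odd sum, total = 14-3 = 11
j=4,k=4: even sum, total = 11+16 = 27
j=4,k=5: odd sum, total = 27-5 = 22
j=4,k=6: even sum, total = 22+24 = 46
j=5,k=3: even sum, total = 46+15 = 61
j=5,k=4: odd sum, total = 61-4 = 57
j=5,k=5: even sum, total = 57+25 = 82
j=5,k=6: odd sum, total = 82-6 = 76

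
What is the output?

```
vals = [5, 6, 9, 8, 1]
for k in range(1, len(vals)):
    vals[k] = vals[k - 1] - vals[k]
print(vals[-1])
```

-19

k=1: vals[1] = 5-6 = -1 → [5, -1, 9, 8, 1]
k=2: vals[2] = (-1)-9 = -10 → [5, -1, -10, 8, 1]
k=3: vals[3] = (-10)-8 = -18 → [5, -1, -10, -18, 1]
k=4: vals[4] = (-18)-1 = -19 → [5, -1, -10, -18, -19]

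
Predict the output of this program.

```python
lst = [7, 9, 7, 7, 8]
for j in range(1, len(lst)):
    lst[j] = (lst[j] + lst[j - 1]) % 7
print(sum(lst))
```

j=1: lst[1] = (9+7)%7 = 2 → [7, 2, 7, 7, 8]
j=2: lst[2] = (7+2)%7 = 2 → [7, 2, 2, 7, 8]
j=3: lst[3] = (7+2)%7 = 2 → [7, 2, 2, 2, 8]
j=4: lst[4] = (8+2)%7 = 3 → [7, 2, 2, 2, 3]
sum = 16

16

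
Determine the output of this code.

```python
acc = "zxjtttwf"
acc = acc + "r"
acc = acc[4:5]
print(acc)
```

+ 'r' → 'zxjtttwfr'
slice [4:5] → 't'

t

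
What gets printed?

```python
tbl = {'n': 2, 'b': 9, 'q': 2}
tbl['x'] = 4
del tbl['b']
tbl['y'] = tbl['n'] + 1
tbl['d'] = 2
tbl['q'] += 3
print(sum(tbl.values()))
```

16

tbl['x'] = 4 → {'n': 2, 'b': 9, 'q': 2, 'x': 4}
del 'b' → {'n': 2, 'q': 2, 'x': 4}
tbl['y'] = tbl['n']+1 = 3 → {'n': 2, 'q': 2, 'x': 4, 'y': 3}
tbl['d'] = 2 → {'n': 2, 'q': 2, 'x': 4, 'y': 3, 'd': 2}
tbl['q'] = 2+3 = 5 → {'n': 2, 'q': 5, 'x': 4, 'y': 3, 'd': 2}
sum of values = 16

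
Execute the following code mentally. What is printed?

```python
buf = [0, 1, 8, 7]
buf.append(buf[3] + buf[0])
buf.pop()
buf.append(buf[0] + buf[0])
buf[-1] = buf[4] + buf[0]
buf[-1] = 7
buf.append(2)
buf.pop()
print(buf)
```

[0, 1, 8, 7, 7]

append buf[3]+buf[0] = 7+0 = 7 → [0, 1, 8, 7, 7]
pop() removes 7 → [0, 1, 8, 7]
append buf[0]+buf[0] = 0+0 = 0 → [0, 1, 8, 7, 0]
buf[-1] = buf[4]+buf[0] = 0+0 = 0 → [0, 1, 8, 7, 0]
buf[-1] = 7 → [0, 1, 8, 7, 7]
append 2 → [0, 1, 8, 7, 7, 2]
pop() removes 2 → [0, 1, 8, 7, 7]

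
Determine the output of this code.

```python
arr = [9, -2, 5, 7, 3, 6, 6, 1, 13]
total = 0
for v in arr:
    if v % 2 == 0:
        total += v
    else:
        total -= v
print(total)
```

v=9: not even, total = 0-9 = -9
v=-2: even, total = (-9)+(-2) = -11
v=5: not even, total = (-11)-5 = -16
v=7: not even, total = (-16)-7 = -23
v=3: not even, total = (-23)-3 = -26
v=6: even, total = (-26)+6 = -20
v=6: even, total = (-20)+6 = -14
v=1: not even, total = (-14)-1 = -15
v=13: not even, total = (-15)-13 = -28

-28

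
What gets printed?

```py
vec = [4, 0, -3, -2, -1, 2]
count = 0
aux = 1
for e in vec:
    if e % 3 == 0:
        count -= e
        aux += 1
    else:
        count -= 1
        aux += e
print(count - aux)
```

e=4: not %3==0, count = 0-1 = -1; aux=5
e=0: %3==0, count = (-1)-0 = -1; aux=6
e=-3: %3==0, count = (-1)-(-3) = 2; aux=7
e=-2: not %3==0, count = 2-1 = 1; aux=5
e=-1: not %3==0, count = 1-1 = 0; aux=4
e=2: not %3==0, count = 0-1 = -1; aux=6
count-aux = (-1)-6 = -7

-7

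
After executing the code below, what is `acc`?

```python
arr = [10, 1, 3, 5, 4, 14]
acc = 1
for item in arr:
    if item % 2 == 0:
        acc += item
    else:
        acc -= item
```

20

item=10: even, acc = 1+10 = 11
item=1: not even, acc = 11-1 = 10
item=3: not even, acc = 10-3 = 7
item=5: not even, acc = 7-5 = 2
item=4: even, acc = 2+4 = 6
item=14: even, acc = 6+14 = 20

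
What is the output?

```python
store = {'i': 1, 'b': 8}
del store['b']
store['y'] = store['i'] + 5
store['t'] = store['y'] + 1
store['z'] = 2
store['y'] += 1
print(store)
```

del 'b' → {'i': 1}
store['y'] = store['i']+5 = 6 → {'i': 1, 'y': 6}
store['t'] = store['y']+1 = 7 → {'i': 1, 'y': 6, 't': 7}
store['z'] = 2 → {'i': 1, 'y': 6, 't': 7, 'z': 2}
store['y'] = 6+1 = 7 → {'i': 1, 'y': 7, 't': 7, 'z': 2}

{'i': 1, 'y': 7, 't': 7, 'z': 2}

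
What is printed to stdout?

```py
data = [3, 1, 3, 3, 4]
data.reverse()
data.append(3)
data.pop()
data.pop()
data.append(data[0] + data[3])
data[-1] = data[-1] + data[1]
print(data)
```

[4, 3, 3, 1, 8]

reverse → [4, 3, 3, 1, 3]
append 3 → [4, 3, 3, 1, 3, 3]
pop() removes 3 → [4, 3, 3, 1, 3]
pop() removes 3 → [4, 3, 3, 1]
append data[0]+data[3] = 4+1 = 5 → [4, 3, 3, 1, 5]
data[-1] = data[-1]+data[1] = 5+3 = 8 → [4, 3, 3, 1, 8]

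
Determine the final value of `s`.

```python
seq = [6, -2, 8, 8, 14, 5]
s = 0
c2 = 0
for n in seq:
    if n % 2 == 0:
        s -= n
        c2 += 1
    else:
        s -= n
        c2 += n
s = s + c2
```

n=6: even, s = 0-6 = -6; c2=1
n=-2: even, s = (-6)-(-2) = -4; c2=2
n=8: even, s = (-4)-8 = -12; c2=3
n=8: even, s = (-12)-8 = -20; c2=4
n=14: even, s = (-20)-14 = -34; c2=5
n=5: not even, s = (-34)-5 = -39; c2=10
s+c2 = (-39)+10 = -29

-29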